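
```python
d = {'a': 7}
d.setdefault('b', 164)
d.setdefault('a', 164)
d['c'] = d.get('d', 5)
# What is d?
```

After line 1: d = {'a': 7}
After line 2 (setdefault adds 'b'=164): d = {'a': 7, 'b': 164}
After line 3 (setdefault 'a' no-op, already exists): d = {'a': 7, 'b': 164}
After line 4 (get('d', 5) returns default since 'd' not in d): d = {'a': 7, 'b': 164, 'c': 5}

{'a': 7, 'b': 164, 'c': 5}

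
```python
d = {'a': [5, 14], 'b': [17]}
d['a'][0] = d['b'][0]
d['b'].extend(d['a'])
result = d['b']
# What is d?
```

After line 1: d = {'a': [5, 14], 'b': [17]}
After line 2 (a[0] = b[0] = 17): d = {'a': [17, 14], 'b': [17]}
After line 3 (b.extend(a) appends [17, 14]): d = {'a': [17, 14], 'b': [17, 17, 14]}
After line 4: result = d['b'] = [17, 17, 14]

{'a': [17, 14], 'b': [17, 17, 14]}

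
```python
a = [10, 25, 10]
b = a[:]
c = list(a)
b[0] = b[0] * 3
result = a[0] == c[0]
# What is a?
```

After line 1: a = [10, 25, 10]
After line 2 (b = a[:], copy): a = [10, 25, 10], b = [10, 25, 10]
After line 3 (c = list(a) is a copy, new object): c = [10, 25, 10]
After line 4 (b[0] = 10 * 3 = 30; only b mutates (copy)): a = [10, 25, 10], b = [30, 25, 10], c = [10, 25, 10]
After line 5 (a[0] = 10, c[0] = 10; result = True)

[10, 25, 10]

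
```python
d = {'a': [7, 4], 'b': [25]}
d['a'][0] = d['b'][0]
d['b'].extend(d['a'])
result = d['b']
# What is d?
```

After line 1: d = {'a': [7, 4], 'b': [25]}
After line 2 (a[0] = b[0] = 25): d = {'a': [25, 4], 'b': [25]}
After line 3 (b.extend(a) appends [25, 4]): d = {'a': [25, 4], 'b': [25, 25, 4]}
After line 4: result = d['b'] = [25, 25, 4]

{'a': [25, 4], 'b': [25, 25, 4]}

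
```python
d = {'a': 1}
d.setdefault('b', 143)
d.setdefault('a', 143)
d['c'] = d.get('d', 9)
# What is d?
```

After line 1: d = {'a': 1}
After line 2 (setdefault adds 'b'=143): d = {'a': 1, 'b': 143}
After line 3 (setdefault 'a' no-op, already exists): d = {'a': 1, 'b': 143}
After line 4 (get('d', 9) returns default since 'd' not in d): d = {'a': 1, 'b': 143, 'c': 9}

{'a': 1, 'b': 143, 'c': 9}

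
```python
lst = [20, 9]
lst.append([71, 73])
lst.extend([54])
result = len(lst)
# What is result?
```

After line 1: lst = [20, 9]
After line 2 (append adds [71, 73] as single element): lst = [20, 9, [71, 73]]
After line 3 (extend unpacks [54], adds 54): lst = [20, 9, [71, 73], 54]
After line 4: result = len(lst) = 4

4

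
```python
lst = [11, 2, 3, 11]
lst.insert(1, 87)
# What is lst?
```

[11, 87, 2, 3, 11]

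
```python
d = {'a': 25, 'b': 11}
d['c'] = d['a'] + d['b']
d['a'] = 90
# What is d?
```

After line 1: d = {'a': 25, 'b': 11}
After line 2 (d['c'] = 25 + 11): d = {'a': 25, 'b': 11, 'c': 36}
After line 3: d = {'a': 90, 'b': 11, 'c': 36}

{'a': 90, 'b': 11, 'c': 36}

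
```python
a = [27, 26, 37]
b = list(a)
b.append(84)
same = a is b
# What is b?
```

After line 1: a = [27, 26, 37]
After line 2 (b = list(a) is a shallow copy, new object): a = [27, 26, 37], b = [27, 26, 37]
After line 3 (append only mutates b): a = [27, 26, 37], b = [27, 26, 37, 84]
After line 4 (same = a is b; different objects -> False): same = False

[27, 26, 37, 84]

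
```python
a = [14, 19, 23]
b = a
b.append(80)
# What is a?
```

After line 1: a = [14, 19, 23]
After line 2 (b = a is an alias, same object): a = [14, 19, 23], b = [14, 19, 23]
After line 3 (b.append mutates the shared list): a = [14, 19, 23, 80], b = [14, 19, 23, 80]

[14, 19, 23, 80]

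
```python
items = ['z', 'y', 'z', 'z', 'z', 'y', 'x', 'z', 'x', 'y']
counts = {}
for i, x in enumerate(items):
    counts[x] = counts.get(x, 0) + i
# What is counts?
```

Initial: counts = {}, items = ['z', 'y', 'z', 'z', 'z', 'y', 'x', 'z', 'x', 'y']
i=0, x='z': counts = {'z': 0}
i=1, x='y': counts = {'z': 0, 'y': 1}
i=2, x='z': counts = {'z': 2, 'y': 1}
i=3, x='z': counts = {'z': 5, 'y': 1}
i=4, x='z': counts = {'z': 9, 'y': 1}
i=5, x='y': counts = {'z': 9, 'y': 6}
i=6, x='x': counts = {'z': 9, 'y': 6, 'x': 6}
i=7, x='z': counts = {'z': 16, 'y': 6, 'x': 6}
i=8, x='x': counts = {'z': 16, 'y': 6, 'x': 14}
i=9, x='y': counts = {'z': 16, 'y': 15, 'x': 14}

{'z': 16, 'y': 15, 'x': 14}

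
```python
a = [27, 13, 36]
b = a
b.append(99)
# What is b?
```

After line 1: a = [27, 13, 36]
After line 2 (b = a is an alias, same object): a = [27, 13, 36], b = [27, 13, 36]
After line 3 (b.append mutates the shared list): a = [27, 13, 36, 99], b = [27, 13, 36, 99]

[27, 13, 36, 99]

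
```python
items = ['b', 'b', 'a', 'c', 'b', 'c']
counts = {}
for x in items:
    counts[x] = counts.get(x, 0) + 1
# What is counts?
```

Initial: counts = {}, items = ['b', 'b', 'a', 'c', 'b', 'c']
See 'b': counts = {'b': 1}
See 'b': counts = {'b': 2}
See 'a': counts = {'b': 2, 'a': 1}
See 'c': counts = {'b': 2, 'a': 1, 'c': 1}
See 'b': counts = {'b': 3, 'a': 1, 'c': 1}
See 'c': counts = {'b': 3, 'a': 1, 'c': 2}

{'b': 3, 'a': 1, 'c': 2}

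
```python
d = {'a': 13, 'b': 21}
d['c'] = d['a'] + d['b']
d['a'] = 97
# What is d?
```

After line 1: d = {'a': 13, 'b': 21}
After line 2 (d['c'] = 13 + 21): d = {'a': 13, 'b': 21, 'c': 34}
After line 3: d = {'a': 97, 'b': 21, 'c': 34}

{'a': 97, 'b': 21, 'c': 34}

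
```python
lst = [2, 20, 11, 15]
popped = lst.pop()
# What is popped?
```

15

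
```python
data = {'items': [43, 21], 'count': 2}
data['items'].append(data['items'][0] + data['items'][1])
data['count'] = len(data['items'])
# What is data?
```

After line 1: data = {'items': [43, 21], 'count': 2}
After line 2 (append 43 + 21 = 64): data = {'items': [43, 21, 64], 'count': 2}
After line 3 (count = len(items) = 3): data = {'items': [43, 21, 64], 'count': 3}

{'items': [43, 21, 64], 'count': 3}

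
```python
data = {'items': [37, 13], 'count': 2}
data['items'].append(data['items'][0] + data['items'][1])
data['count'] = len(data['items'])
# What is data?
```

After line 1: data = {'items': [37, 13], 'count': 2}
After line 2 (append 37 + 13 = 50): data = {'items': [37, 13, 50], 'count': 2}
After line 3 (count = len(items) = 3): data = {'items': [37, 13, 50], 'count': 3}

{'items': [37, 13, 50], 'count': 3}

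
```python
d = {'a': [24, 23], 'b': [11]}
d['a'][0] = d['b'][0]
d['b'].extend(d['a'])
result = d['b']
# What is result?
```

After line 1: d = {'a': [24, 23], 'b': [11]}
After line 2 (a[0] = b[0] = 11): d = {'a': [11, 23], 'b': [11]}
After line 3 (b.extend(a) appends [11, 23]): d = {'a': [11, 23], 'b': [11, 11, 23]}
After line 4: result = d['b'] = [11, 11, 23]

[11, 11, 23]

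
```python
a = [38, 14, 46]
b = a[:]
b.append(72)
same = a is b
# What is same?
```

After line 1: a = [38, 14, 46]
After line 2 (b = a[:] is a shallow copy, new object): a = [38, 14, 46], b = [38, 14, 46]
After line 3 (append only mutates b): a = [38, 14, 46], b = [38, 14, 46, 72]
After line 4 (same = a is b; different objects -> False): same = False

False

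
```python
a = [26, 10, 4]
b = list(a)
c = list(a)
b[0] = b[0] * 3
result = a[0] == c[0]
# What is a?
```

After line 1: a = [26, 10, 4]
After line 2 (b = list(a), copy): a = [26, 10, 4], b = [26, 10, 4]
After line 3 (c = list(a) is a copy, new object): c = [26, 10, 4]
After line 4 (b[0] = 26 * 3 = 78; only b mutates (copy)): a = [26, 10, 4], b = [78, 10, 4], c = [26, 10, 4]
After line 5 (a[0] = 26, c[0] = 26; result = True)

[26, 10, 4]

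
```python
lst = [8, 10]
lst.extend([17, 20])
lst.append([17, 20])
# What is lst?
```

After line 1: lst = [8, 10]
After line 2 (extend unpacks [17, 20]): lst = [8, 10, 17, 20]
After line 3 (append adds [17, 20] as single element): lst = [8, 10, 17, 20, [17, 20]]

[8, 10, 17, 20, [17, 20]]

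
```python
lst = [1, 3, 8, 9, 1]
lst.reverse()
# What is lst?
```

[1, 9, 8, 3, 1]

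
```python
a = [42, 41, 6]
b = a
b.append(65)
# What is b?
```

After line 1: a = [42, 41, 6]
After line 2 (b = a is an alias, same object): a = [42, 41, 6], b = [42, 41, 6]
After line 3 (b.append mutates the shared list): a = [42, 41, 6, 65], b = [42, 41, 6, 65]

[42, 41, 6, 65]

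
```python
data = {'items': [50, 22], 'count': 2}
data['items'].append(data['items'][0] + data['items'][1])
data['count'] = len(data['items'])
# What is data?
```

After line 1: data = {'items': [50, 22], 'count': 2}
After line 2 (append 50 + 22 = 72): data = {'items': [50, 22, 72], 'count': 2}
After line 3 (count = len(items) = 3): data = {'items': [50, 22, 72], 'count': 3}

{'items': [50, 22, 72], 'count': 3}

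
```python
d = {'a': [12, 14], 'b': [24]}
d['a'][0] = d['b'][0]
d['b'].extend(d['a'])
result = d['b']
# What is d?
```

After line 1: d = {'a': [12, 14], 'b': [24]}
After line 2 (a[0] = b[0] = 24): d = {'a': [24, 14], 'b': [24]}
After line 3 (b.extend(a) appends [24, 14]): d = {'a': [24, 14], 'b': [24, 24, 14]}
After line 4: result = d['b'] = [24, 24, 14]

{'a': [24, 14], 'b': [24, 24, 14]}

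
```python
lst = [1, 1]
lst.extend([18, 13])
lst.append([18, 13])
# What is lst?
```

After line 1: lst = [1, 1]
After line 2 (extend unpacks [18, 13]): lst = [1, 1, 18, 13]
After line 3 (append adds [18, 13] as single element): lst = [1, 1, 18, 13, [18, 13]]

[1, 1, 18, 13, [18, 13]]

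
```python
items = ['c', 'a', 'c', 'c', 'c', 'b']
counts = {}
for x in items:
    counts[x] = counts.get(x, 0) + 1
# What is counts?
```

Initial: counts = {}, items = ['c', 'a', 'c', 'c', 'c', 'b']
See 'c': counts = {'c': 1}
See 'a': counts = {'c': 1, 'a': 1}
See 'c': counts = {'c': 2, 'a': 1}
See 'c': counts = {'c': 3, 'a': 1}
See 'c': counts = {'c': 4, 'a': 1}
See 'b': counts = {'c': 4, 'a': 1, 'b': 1}

{'c': 4, 'a': 1, 'b': 1}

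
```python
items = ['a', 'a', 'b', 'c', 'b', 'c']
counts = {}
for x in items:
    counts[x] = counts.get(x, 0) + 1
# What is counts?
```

Initial: counts = {}, items = ['a', 'a', 'b', 'c', 'b', 'c']
See 'a': counts = {'a': 1}
See 'a': counts = {'a': 2}
See 'b': counts = {'a': 2, 'b': 1}
See 'c': counts = {'a': 2, 'b': 1, 'c': 1}
See 'b': counts = {'a': 2, 'b': 2, 'c': 1}
See 'c': counts = {'a': 2, 'b': 2, 'c': 2}

{'a': 2, 'b': 2, 'c': 2}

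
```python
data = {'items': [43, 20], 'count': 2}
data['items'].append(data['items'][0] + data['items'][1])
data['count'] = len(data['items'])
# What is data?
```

After line 1: data = {'items': [43, 20], 'count': 2}
After line 2 (append 43 + 20 = 63): data = {'items': [43, 20, 63], 'count': 2}
After line 3 (count = len(items) = 3): data = {'items': [43, 20, 63], 'count': 3}

{'items': [43, 20, 63], 'count': 3}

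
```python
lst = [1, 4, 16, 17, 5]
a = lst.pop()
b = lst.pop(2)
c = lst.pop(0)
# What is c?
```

After line 1: lst = [1, 4, 16, 17, 5]
After line 2 (pop() -> a = 5): lst = [1, 4, 16, 17]
After line 3 (pop(2) -> b = 16): lst = [1, 4, 17]
After line 4 (pop(0) -> c = 1): lst = [4, 17]

1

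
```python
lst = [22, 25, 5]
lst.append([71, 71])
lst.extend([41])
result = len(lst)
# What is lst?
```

After line 1: lst = [22, 25, 5]
After line 2 (append adds [71, 71] as single element): lst = [22, 25, 5, [71, 71]]
After line 3 (extend unpacks [41], adds 41): lst = [22, 25, 5, [71, 71], 41]
After line 4: result = len(lst) = 5

[22, 25, 5, [71, 71], 41]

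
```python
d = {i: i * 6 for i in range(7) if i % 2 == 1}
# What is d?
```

{1: 6, 3: 18, 5: 30}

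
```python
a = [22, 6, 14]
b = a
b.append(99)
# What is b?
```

After line 1: a = [22, 6, 14]
After line 2 (b = a is an alias, same object): a = [22, 6, 14], b = [22, 6, 14]
After line 3 (b.append mutates the shared list): a = [22, 6, 14, 99], b = [22, 6, 14, 99]

[22, 6, 14, 99]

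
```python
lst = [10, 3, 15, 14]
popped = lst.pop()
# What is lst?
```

[10, 3, 15]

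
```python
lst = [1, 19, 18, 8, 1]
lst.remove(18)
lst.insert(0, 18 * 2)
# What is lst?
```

After line 1: lst = [1, 19, 18, 8, 1]
After line 2 (remove first 18): lst = [1, 19, 8, 1]
After line 3 (insert 36 at index 0): lst = [36, 1, 19, 8, 1]

[36, 1, 19, 8, 1]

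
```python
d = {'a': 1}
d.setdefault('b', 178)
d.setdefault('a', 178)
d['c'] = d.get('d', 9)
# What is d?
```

After line 1: d = {'a': 1}
After line 2 (setdefault adds 'b'=178): d = {'a': 1, 'b': 178}
After line 3 (setdefault 'a' no-op, already exists): d = {'a': 1, 'b': 178}
After line 4 (get('d', 9) returns default since 'd' not in d): d = {'a': 1, 'b': 178, 'c': 9}

{'a': 1, 'b': 178, 'c': 9}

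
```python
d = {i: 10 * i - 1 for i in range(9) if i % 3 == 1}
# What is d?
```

{1: 9, 4: 39, 7: 69}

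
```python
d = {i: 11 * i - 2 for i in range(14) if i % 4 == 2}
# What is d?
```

{2: 20, 6: 64, 10: 108}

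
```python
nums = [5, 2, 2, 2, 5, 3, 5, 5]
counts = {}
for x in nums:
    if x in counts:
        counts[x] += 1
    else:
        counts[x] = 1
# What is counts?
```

Initial: counts = {}, nums = [5, 2, 2, 2, 5, 3, 5, 5]
See 5: counts = {5: 1}
See 2: counts = {5: 1, 2: 1}
See 2: counts = {5: 1, 2: 2}
See 2: counts = {5: 1, 2: 3}
See 5: counts = {5: 2, 2: 3}
See 3: counts = {5: 2, 2: 3, 3: 1}
See 5: counts = {5: 3, 2: 3, 3: 1}
See 5: counts = {5: 4, 2: 3, 3: 1}

{5: 4, 2: 3, 3: 1}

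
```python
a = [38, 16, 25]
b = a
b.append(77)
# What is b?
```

After line 1: a = [38, 16, 25]
After line 2 (b = a is an alias, same object): a = [38, 16, 25], b = [38, 16, 25]
After line 3 (b.append mutates the shared list): a = [38, 16, 25, 77], b = [38, 16, 25, 77]

[38, 16, 25, 77]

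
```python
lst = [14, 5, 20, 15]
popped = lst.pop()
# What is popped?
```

15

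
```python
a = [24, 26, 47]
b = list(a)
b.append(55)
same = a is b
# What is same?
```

After line 1: a = [24, 26, 47]
After line 2 (b = list(a) is a shallow copy, new object): a = [24, 26, 47], b = [24, 26, 47]
After line 3 (append only mutates b): a = [24, 26, 47], b = [24, 26, 47, 55]
After line 4 (same = a is b; different objects -> False): same = False

False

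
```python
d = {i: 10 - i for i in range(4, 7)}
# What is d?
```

{4: 6, 5: 5, 6: 4}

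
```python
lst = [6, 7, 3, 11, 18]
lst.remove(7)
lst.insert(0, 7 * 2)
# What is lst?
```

After line 1: lst = [6, 7, 3, 11, 18]
After line 2 (remove first 7): lst = [6, 3, 11, 18]
After line 3 (insert 14 at index 0): lst = [14, 6, 3, 11, 18]

[14, 6, 3, 11, 18]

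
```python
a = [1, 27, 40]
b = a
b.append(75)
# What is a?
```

After line 1: a = [1, 27, 40]
After line 2 (b = a is an alias, same object): a = [1, 27, 40], b = [1, 27, 40]
After line 3 (b.append mutates the shared list): a = [1, 27, 40, 75], b = [1, 27, 40, 75]

[1, 27, 40, 75]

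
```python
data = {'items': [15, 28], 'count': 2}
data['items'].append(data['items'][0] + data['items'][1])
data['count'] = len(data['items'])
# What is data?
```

After line 1: data = {'items': [15, 28], 'count': 2}
After line 2 (append 15 + 28 = 43): data = {'items': [15, 28, 43], 'count': 2}
After line 3 (count = len(items) = 3): data = {'items': [15, 28, 43], 'count': 3}

{'items': [15, 28, 43], 'count': 3}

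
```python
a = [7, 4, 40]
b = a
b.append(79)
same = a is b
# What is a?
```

After line 1: a = [7, 4, 40]
After line 2 (b = a is an alias, same object): a = [7, 4, 40], b = [7, 4, 40]
After line 3 (b.append mutates the shared list): a = [7, 4, 40, 79], b = [7, 4, 40, 79]
After line 4 (same = a is b; same object -> True): same = True

[7, 4, 40, 79]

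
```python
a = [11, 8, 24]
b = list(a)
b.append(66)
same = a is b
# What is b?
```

After line 1: a = [11, 8, 24]
After line 2 (b = list(a) is a shallow copy, new object): a = [11, 8, 24], b = [11, 8, 24]
After line 3 (append only mutates b): a = [11, 8, 24], b = [11, 8, 24, 66]
After line 4 (same = a is b; different objects -> False): same = False

[11, 8, 24, 66]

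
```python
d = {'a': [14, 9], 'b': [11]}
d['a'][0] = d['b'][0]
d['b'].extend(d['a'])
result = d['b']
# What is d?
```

After line 1: d = {'a': [14, 9], 'b': [11]}
After line 2 (a[0] = b[0] = 11): d = {'a': [11, 9], 'b': [11]}
After line 3 (b.extend(a) appends [11, 9]): d = {'a': [11, 9], 'b': [11, 11, 9]}
After line 4: result = d['b'] = [11, 11, 9]

{'a': [11, 9], 'b': [11, 11, 9]}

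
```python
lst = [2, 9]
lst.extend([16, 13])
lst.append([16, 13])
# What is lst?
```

After line 1: lst = [2, 9]
After line 2 (extend unpacks [16, 13]): lst = [2, 9, 16, 13]
After line 3 (append adds [16, 13] as single element): lst = [2, 9, 16, 13, [16, 13]]

[2, 9, 16, 13, [16, 13]]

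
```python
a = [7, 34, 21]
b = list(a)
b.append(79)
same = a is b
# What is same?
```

After line 1: a = [7, 34, 21]
After line 2 (b = list(a) is a shallow copy, new object): a = [7, 34, 21], b = [7, 34, 21]
After line 3 (append only mutates b): a = [7, 34, 21], b = [7, 34, 21, 79]
After line 4 (same = a is b; different objects -> False): same = False

False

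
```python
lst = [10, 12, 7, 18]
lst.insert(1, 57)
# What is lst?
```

[10, 57, 12, 7, 18]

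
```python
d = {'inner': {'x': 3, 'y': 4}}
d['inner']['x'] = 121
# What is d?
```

After line 1: d = {'inner': {'x': 3, 'y': 4}}
After line 2 (inner x overwritten): d = {'inner': {'x': 121, 'y': 4}}

{'inner': {'x': 121, 'y': 4}}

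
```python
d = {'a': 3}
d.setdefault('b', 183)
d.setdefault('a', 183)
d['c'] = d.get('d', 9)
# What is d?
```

After line 1: d = {'a': 3}
After line 2 (setdefault adds 'b'=183): d = {'a': 3, 'b': 183}
After line 3 (setdefault 'a' no-op, already exists): d = {'a': 3, 'b': 183}
After line 4 (get('d', 9) returns default since 'd' not in d): d = {'a': 3, 'b': 183, 'c': 9}

{'a': 3, 'b': 183, 'c': 9}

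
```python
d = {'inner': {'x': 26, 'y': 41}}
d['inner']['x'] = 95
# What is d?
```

After line 1: d = {'inner': {'x': 26, 'y': 41}}
After line 2 (inner x overwritten): d = {'inner': {'x': 95, 'y': 41}}

{'inner': {'x': 95, 'y': 41}}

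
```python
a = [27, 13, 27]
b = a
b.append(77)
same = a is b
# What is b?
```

After line 1: a = [27, 13, 27]
After line 2 (b = a is an alias, same object): a = [27, 13, 27], b = [27, 13, 27]
After line 3 (b.append mutates the shared list): a = [27, 13, 27, 77], b = [27, 13, 27, 77]
After line 4 (same = a is b; same object -> True): same = True

[27, 13, 27, 77]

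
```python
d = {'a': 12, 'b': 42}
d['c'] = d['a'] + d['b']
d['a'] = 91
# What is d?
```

After line 1: d = {'a': 12, 'b': 42}
After line 2 (d['c'] = 12 + 42): d = {'a': 12, 'b': 42, 'c': 54}
After line 3: d = {'a': 91, 'b': 42, 'c': 54}

{'a': 91, 'b': 42, 'c': 54}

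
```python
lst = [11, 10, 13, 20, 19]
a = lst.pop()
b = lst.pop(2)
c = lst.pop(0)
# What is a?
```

After line 1: lst = [11, 10, 13, 20, 19]
After line 2 (pop() -> a = 19): lst = [11, 10, 13, 20]
After line 3 (pop(2) -> b = 13): lst = [11, 10, 20]
After line 4 (pop(0) -> c = 11): lst = [10, 20]

19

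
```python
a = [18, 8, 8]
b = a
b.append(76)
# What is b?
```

After line 1: a = [18, 8, 8]
After line 2 (b = a is an alias, same object): a = [18, 8, 8], b = [18, 8, 8]
After line 3 (b.append mutates the shared list): a = [18, 8, 8, 76], b = [18, 8, 8, 76]

[18, 8, 8, 76]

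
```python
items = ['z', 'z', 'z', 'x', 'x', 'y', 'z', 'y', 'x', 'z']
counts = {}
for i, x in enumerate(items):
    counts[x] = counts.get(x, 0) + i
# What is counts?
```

Initial: counts = {}, items = ['z', 'z', 'z', 'x', 'x', 'y', 'z', 'y', 'x', 'z']
i=0, x='z': counts = {'z': 0}
i=1, x='z': counts = {'z': 1}
i=2, x='z': counts = {'z': 3}
i=3, x='x': counts = {'z': 3, 'x': 3}
i=4, x='x': counts = {'z': 3, 'x': 7}
i=5, x='y': counts = {'z': 3, 'x': 7, 'y': 5}
i=6, x='z': counts = {'z': 9, 'x': 7, 'y': 5}
i=7, x='y': counts = {'z': 9, 'x': 7, 'y': 12}
i=8, x='x': counts = {'z': 9, 'x': 15, 'y': 12}
i=9, x='z': counts = {'z': 18, 'x': 15, 'y': 12}

{'z': 18, 'x': 15, 'y': 12}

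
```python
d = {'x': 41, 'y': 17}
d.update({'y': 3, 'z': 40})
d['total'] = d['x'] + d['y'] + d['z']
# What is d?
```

After line 1: d = {'x': 41, 'y': 17}
After line 2 (y overwritten, z added): d = {'x': 41, 'y': 3, 'z': 40}
After line 3 (total = 41 + 3 + 40 = 84): d = {'x': 41, 'y': 3, 'z': 40, 'total': 84}

{'x': 41, 'y': 3, 'z': 40, 'total': 84}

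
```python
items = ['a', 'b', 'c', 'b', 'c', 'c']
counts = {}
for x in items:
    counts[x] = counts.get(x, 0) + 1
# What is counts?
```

Initial: counts = {}, items = ['a', 'b', 'c', 'b', 'c', 'c']
See 'a': counts = {'a': 1}
See 'b': counts = {'a': 1, 'b': 1}
See 'c': counts = {'a': 1, 'b': 1, 'c': 1}
See 'b': counts = {'a': 1, 'b': 2, 'c': 1}
See 'c': counts = {'a': 1, 'b': 2, 'c': 2}
See 'c': counts = {'a': 1, 'b': 2, 'c': 3}

{'a': 1, 'b': 2, 'c': 3}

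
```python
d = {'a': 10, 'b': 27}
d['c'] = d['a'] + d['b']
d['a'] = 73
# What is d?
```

After line 1: d = {'a': 10, 'b': 27}
After line 2 (d['c'] = 10 + 27): d = {'a': 10, 'b': 27, 'c': 37}
After line 3: d = {'a': 73, 'b': 27, 'c': 37}

{'a': 73, 'b': 27, 'c': 37}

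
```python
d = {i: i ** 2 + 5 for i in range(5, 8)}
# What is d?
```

{5: 30, 6: 41, 7: 54}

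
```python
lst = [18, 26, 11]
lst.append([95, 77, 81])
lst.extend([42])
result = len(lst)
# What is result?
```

After line 1: lst = [18, 26, 11]
After line 2 (append adds [95, 77, 81] as single element): lst = [18, 26, 11, [95, 77, 81]]
After line 3 (extend unpacks [42], adds 42): lst = [18, 26, 11, [95, 77, 81], 42]
After line 4: result = len(lst) = 5

5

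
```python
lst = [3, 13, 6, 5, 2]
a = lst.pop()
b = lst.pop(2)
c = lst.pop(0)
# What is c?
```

After line 1: lst = [3, 13, 6, 5, 2]
After line 2 (pop() -> a = 2): lst = [3, 13, 6, 5]
After line 3 (pop(2) -> b = 6): lst = [3, 13, 5]
After line 4 (pop(0) -> c = 3): lst = [13, 5]

3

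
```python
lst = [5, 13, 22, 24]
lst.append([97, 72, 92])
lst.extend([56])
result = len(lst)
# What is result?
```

After line 1: lst = [5, 13, 22, 24]
After line 2 (append adds [97, 72, 92] as single element): lst = [5, 13, 22, 24, [97, 72, 92]]
After line 3 (extend unpacks [56], adds 56): lst = [5, 13, 22, 24, [97, 72, 92], 56]
After line 4: result = len(lst) = 6

6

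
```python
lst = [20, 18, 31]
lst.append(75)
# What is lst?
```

[20, 18, 31, 75]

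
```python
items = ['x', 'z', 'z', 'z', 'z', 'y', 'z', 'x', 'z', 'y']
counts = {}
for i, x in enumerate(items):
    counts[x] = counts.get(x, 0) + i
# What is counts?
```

Initial: counts = {}, items = ['x', 'z', 'z', 'z', 'z', 'y', 'z', 'x', 'z', 'y']
i=0, x='x': counts = {'x': 0}
i=1, x='z': counts = {'x': 0, 'z': 1}
i=2, x='z': counts = {'x': 0, 'z': 3}
i=3, x='z': counts = {'x': 0, 'z': 6}
i=4, x='z': counts = {'x': 0, 'z': 10}
i=5, x='y': counts = {'x': 0, 'z': 10, 'y': 5}
i=6, x='z': counts = {'x': 0, 'z': 16, 'y': 5}
i=7, x='x': counts = {'x': 7, 'z': 16, 'y': 5}
i=8, x='z': counts = {'x': 7, 'z': 24, 'y': 5}
i=9, x='y': counts = {'x': 7, 'z': 24, 'y': 14}

{'x': 7, 'z': 24, 'y': 14}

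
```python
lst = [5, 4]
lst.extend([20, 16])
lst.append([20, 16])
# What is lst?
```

After line 1: lst = [5, 4]
After line 2 (extend unpacks [20, 16]): lst = [5, 4, 20, 16]
After line 3 (append adds [20, 16] as single element): lst = [5, 4, 20, 16, [20, 16]]

[5, 4, 20, 16, [20, 16]]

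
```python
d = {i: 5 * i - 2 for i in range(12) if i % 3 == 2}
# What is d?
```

{2: 8, 5: 23, 8: 38, 11: 53}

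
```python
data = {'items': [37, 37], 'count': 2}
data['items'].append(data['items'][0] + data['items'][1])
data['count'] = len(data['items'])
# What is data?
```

After line 1: data = {'items': [37, 37], 'count': 2}
After line 2 (append 37 + 37 = 74): data = {'items': [37, 37, 74], 'count': 2}
After line 3 (count = len(items) = 3): data = {'items': [37, 37, 74], 'count': 3}

{'items': [37, 37, 74], 'count': 3}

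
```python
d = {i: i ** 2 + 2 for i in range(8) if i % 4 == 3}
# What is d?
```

{3: 11, 7: 51}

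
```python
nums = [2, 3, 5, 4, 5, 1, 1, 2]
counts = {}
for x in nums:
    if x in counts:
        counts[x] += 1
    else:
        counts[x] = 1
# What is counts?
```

Initial: counts = {}, nums = [2, 3, 5, 4, 5, 1, 1, 2]
See 2: counts = {2: 1}
See 3: counts = {2: 1, 3: 1}
See 5: counts = {2: 1, 3: 1, 5: 1}
See 4: counts = {2: 1, 3: 1, 5: 1, 4: 1}
See 5: counts = {2: 1, 3: 1, 5: 2, 4: 1}
See 1: counts = {2: 1, 3: 1, 5: 2, 4: 1, 1: 1}
See 1: counts = {2: 1, 3: 1, 5: 2, 4: 1, 1: 2}
See 2: counts = {2: 2, 3: 1, 5: 2, 4: 1, 1: 2}

{2: 2, 3: 1, 5: 2, 4: 1, 1: 2}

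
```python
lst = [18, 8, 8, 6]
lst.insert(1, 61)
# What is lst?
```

[18, 61, 8, 8, 6]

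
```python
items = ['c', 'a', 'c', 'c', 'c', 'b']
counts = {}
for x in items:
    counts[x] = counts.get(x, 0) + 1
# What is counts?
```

Initial: counts = {}, items = ['c', 'a', 'c', 'c', 'c', 'b']
See 'c': counts = {'c': 1}
See 'a': counts = {'c': 1, 'a': 1}
See 'c': counts = {'c': 2, 'a': 1}
See 'c': counts = {'c': 3, 'a': 1}
See 'c': counts = {'c': 4, 'a': 1}
See 'b': counts = {'c': 4, 'a': 1, 'b': 1}

{'c': 4, 'a': 1, 'b': 1}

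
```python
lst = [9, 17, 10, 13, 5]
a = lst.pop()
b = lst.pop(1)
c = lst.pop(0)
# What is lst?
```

After line 1: lst = [9, 17, 10, 13, 5]
After line 2 (pop() -> a = 5): lst = [9, 17, 10, 13]
After line 3 (pop(1) -> b = 17): lst = [9, 10, 13]
After line 4 (pop(0) -> c = 9): lst = [10, 13]

[10, 13]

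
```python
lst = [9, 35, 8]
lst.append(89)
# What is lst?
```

[9, 35, 8, 89]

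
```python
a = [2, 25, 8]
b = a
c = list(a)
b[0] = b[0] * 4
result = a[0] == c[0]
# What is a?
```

After line 1: a = [2, 25, 8]
After line 2 (b = a, alias): a = [2, 25, 8], b = [2, 25, 8]
After line 3 (c = list(a) is a copy, new object): c = [2, 25, 8]
After line 4 (b[0] = 2 * 4 = 8; mutates shared a/b): a = b = [8, 25, 8], c = [2, 25, 8]
After line 5 (a[0] = 8, c[0] = 2; result = False)

[8, 25, 8]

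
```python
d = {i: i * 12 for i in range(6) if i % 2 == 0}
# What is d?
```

{0: 0, 2: 24, 4: 48}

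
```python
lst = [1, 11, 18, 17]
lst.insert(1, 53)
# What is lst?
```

[1, 53, 11, 18, 17]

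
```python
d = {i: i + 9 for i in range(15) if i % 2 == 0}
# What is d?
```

{0: 9, 2: 11, 4: 13, 6: 15, 8: 17, 10: 19, 12: 21, 14: 23}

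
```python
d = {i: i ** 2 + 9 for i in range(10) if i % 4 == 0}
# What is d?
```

{0: 9, 4: 25, 8: 73}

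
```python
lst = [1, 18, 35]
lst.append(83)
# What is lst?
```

[1, 18, 35, 83]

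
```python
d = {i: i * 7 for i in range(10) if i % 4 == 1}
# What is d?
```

{1: 7, 5: 35, 9: 63}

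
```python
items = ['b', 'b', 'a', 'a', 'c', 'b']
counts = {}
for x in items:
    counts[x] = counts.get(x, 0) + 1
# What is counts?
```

Initial: counts = {}, items = ['b', 'b', 'a', 'a', 'c', 'b']
See 'b': counts = {'b': 1}
See 'b': counts = {'b': 2}
See 'a': counts = {'b': 2, 'a': 1}
See 'a': counts = {'b': 2, 'a': 2}
See 'c': counts = {'b': 2, 'a': 2, 'c': 1}
See 'b': counts = {'b': 3, 'a': 2, 'c': 1}

{'b': 3, 'a': 2, 'c': 1}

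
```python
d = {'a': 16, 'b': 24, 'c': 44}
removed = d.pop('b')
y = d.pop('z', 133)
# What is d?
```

After line 1: d = {'a': 16, 'b': 24, 'c': 44}
After line 2 (pop 'b' returns 24): d = {'a': 16, 'c': 44}, removed = 24
After line 3 (pop 'z' missing, returns default 133): d = {'a': 16, 'c': 44}, y = 133

{'a': 16, 'c': 44}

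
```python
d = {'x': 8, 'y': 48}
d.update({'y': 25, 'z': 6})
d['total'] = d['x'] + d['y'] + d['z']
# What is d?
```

After line 1: d = {'x': 8, 'y': 48}
After line 2 (y overwritten, z added): d = {'x': 8, 'y': 25, 'z': 6}
After line 3 (total = 8 + 25 + 6 = 39): d = {'x': 8, 'y': 25, 'z': 6, 'total': 39}

{'x': 8, 'y': 25, 'z': 6, 'total': 39}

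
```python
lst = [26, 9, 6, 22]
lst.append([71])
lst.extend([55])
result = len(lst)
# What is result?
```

After line 1: lst = [26, 9, 6, 22]
After line 2 (append adds [71] as single element): lst = [26, 9, 6, 22, [71]]
After line 3 (extend unpacks [55], adds 55): lst = [26, 9, 6, 22, [71], 55]
After line 4: result = len(lst) = 6

6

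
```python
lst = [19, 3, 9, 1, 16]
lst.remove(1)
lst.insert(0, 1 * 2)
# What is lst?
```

After line 1: lst = [19, 3, 9, 1, 16]
After line 2 (remove first 1): lst = [19, 3, 9, 16]
After line 3 (insert 2 at index 0): lst = [2, 19, 3, 9, 16]

[2, 19, 3, 9, 16]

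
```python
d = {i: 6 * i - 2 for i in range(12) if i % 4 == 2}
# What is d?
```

{2: 10, 6: 34, 10: 58}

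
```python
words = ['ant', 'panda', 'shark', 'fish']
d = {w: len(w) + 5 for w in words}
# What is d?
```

{'ant': 8, 'panda': 10, 'shark': 10, 'fish': 9}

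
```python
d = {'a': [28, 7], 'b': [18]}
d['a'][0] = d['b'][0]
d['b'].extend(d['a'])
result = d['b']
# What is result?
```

After line 1: d = {'a': [28, 7], 'b': [18]}
After line 2 (a[0] = b[0] = 18): d = {'a': [18, 7], 'b': [18]}
After line 3 (b.extend(a) appends [18, 7]): d = {'a': [18, 7], 'b': [18, 18, 7]}
After line 4: result = d['b'] = [18, 18, 7]

[18, 18, 7]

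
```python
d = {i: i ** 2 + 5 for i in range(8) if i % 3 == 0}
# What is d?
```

{0: 5, 3: 14, 6: 41}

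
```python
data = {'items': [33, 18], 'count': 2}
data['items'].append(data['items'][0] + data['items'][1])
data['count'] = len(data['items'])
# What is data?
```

After line 1: data = {'items': [33, 18], 'count': 2}
After line 2 (append 33 + 18 = 51): data = {'items': [33, 18, 51], 'count': 2}
After line 3 (count = len(items) = 3): data = {'items': [33, 18, 51], 'count': 3}

{'items': [33, 18, 51], 'count': 3}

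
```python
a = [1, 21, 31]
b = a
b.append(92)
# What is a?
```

After line 1: a = [1, 21, 31]
After line 2 (b = a is an alias, same object): a = [1, 21, 31], b = [1, 21, 31]
After line 3 (b.append mutates the shared list): a = [1, 21, 31, 92], b = [1, 21, 31, 92]

[1, 21, 31, 92]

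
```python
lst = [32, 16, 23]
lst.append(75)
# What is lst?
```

[32, 16, 23, 75]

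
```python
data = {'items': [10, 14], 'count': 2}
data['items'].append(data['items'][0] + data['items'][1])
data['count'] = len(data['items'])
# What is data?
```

After line 1: data = {'items': [10, 14], 'count': 2}
After line 2 (append 10 + 14 = 24): data = {'items': [10, 14, 24], 'count': 2}
After line 3 (count = len(items) = 3): data = {'items': [10, 14, 24], 'count': 3}

{'items': [10, 14, 24], 'count': 3}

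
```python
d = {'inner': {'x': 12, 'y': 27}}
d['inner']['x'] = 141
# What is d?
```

After line 1: d = {'inner': {'x': 12, 'y': 27}}
After line 2 (inner x overwritten): d = {'inner': {'x': 141, 'y': 27}}

{'inner': {'x': 141, 'y': 27}}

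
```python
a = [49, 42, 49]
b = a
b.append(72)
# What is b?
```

After line 1: a = [49, 42, 49]
After line 2 (b = a is an alias, same object): a = [49, 42, 49], b = [49, 42, 49]
After line 3 (b.append mutates the shared list): a = [49, 42, 49, 72], b = [49, 42, 49, 72]

[49, 42, 49, 72]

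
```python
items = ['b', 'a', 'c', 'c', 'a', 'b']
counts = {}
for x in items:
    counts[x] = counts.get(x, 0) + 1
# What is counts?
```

Initial: counts = {}, items = ['b', 'a', 'c', 'c', 'a', 'b']
See 'b': counts = {'b': 1}
See 'a': counts = {'b': 1, 'a': 1}
See 'c': counts = {'b': 1, 'a': 1, 'c': 1}
See 'c': counts = {'b': 1, 'a': 1, 'c': 2}
See 'a': counts = {'b': 1, 'a': 2, 'c': 2}
See 'b': counts = {'b': 2, 'a': 2, 'c': 2}

{'b': 2, 'a': 2, 'c': 2}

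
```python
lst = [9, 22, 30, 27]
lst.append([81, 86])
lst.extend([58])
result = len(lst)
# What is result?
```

After line 1: lst = [9, 22, 30, 27]
After line 2 (append adds [81, 86] as single element): lst = [9, 22, 30, 27, [81, 86]]
After line 3 (extend unpacks [58], adds 58): lst = [9, 22, 30, 27, [81, 86], 58]
After line 4: result = len(lst) = 6

6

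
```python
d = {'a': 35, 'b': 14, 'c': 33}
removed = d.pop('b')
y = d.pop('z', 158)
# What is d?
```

After line 1: d = {'a': 35, 'b': 14, 'c': 33}
After line 2 (pop 'b' returns 14): d = {'a': 35, 'c': 33}, removed = 14
After line 3 (pop 'z' missing, returns default 158): d = {'a': 35, 'c': 33}, y = 158

{'a': 35, 'c': 33}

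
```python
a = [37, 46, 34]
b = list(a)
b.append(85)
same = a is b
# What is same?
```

After line 1: a = [37, 46, 34]
After line 2 (b = list(a) is a shallow copy, new object): a = [37, 46, 34], b = [37, 46, 34]
After line 3 (append only mutates b): a = [37, 46, 34], b = [37, 46, 34, 85]
After line 4 (same = a is b; different objects -> False): same = False

False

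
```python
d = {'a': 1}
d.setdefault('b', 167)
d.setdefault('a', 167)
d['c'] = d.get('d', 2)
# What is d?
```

After line 1: d = {'a': 1}
After line 2 (setdefault adds 'b'=167): d = {'a': 1, 'b': 167}
After line 3 (setdefault 'a' no-op, already exists): d = {'a': 1, 'b': 167}
After line 4 (get('d', 2) returns default since 'd' not in d): d = {'a': 1, 'b': 167, 'c': 2}

{'a': 1, 'b': 167, 'c': 2}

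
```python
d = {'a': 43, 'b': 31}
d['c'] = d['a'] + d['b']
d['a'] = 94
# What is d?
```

After line 1: d = {'a': 43, 'b': 31}
After line 2 (d['c'] = 43 + 31): d = {'a': 43, 'b': 31, 'c': 74}
After line 3: d = {'a': 94, 'b': 31, 'c': 74}

{'a': 94, 'b': 31, 'c': 74}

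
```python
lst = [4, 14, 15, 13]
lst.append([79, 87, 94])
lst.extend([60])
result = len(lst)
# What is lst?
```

After line 1: lst = [4, 14, 15, 13]
After line 2 (append adds [79, 87, 94] as single element): lst = [4, 14, 15, 13, [79, 87, 94]]
After line 3 (extend unpacks [60], adds 60): lst = [4, 14, 15, 13, [79, 87, 94], 60]
After line 4: result = len(lst) = 6

[4, 14, 15, 13, [79, 87, 94], 60]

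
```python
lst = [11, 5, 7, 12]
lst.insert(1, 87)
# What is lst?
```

[11, 87, 5, 7, 12]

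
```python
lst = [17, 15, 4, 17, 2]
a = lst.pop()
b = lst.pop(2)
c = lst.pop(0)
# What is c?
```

After line 1: lst = [17, 15, 4, 17, 2]
After line 2 (pop() -> a = 2): lst = [17, 15, 4, 17]
After line 3 (pop(2) -> b = 4): lst = [17, 15, 17]
After line 4 (pop(0) -> c = 17): lst = [15, 17]

17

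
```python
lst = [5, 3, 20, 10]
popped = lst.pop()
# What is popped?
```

10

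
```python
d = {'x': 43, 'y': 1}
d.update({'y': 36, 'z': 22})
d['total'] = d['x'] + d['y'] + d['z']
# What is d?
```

After line 1: d = {'x': 43, 'y': 1}
After line 2 (y overwritten, z added): d = {'x': 43, 'y': 36, 'z': 22}
After line 3 (total = 43 + 36 + 22 = 101): d = {'x': 43, 'y': 36, 'z': 22, 'total': 101}

{'x': 43, 'y': 36, 'z': 22, 'total': 101}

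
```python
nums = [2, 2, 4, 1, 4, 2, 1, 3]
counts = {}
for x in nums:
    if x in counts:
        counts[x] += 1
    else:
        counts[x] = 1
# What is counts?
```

Initial: counts = {}, nums = [2, 2, 4, 1, 4, 2, 1, 3]
See 2: counts = {2: 1}
See 2: counts = {2: 2}
See 4: counts = {2: 2, 4: 1}
See 1: counts = {2: 2, 4: 1, 1: 1}
See 4: counts = {2: 2, 4: 2, 1: 1}
See 2: counts = {2: 3, 4: 2, 1: 1}
See 1: counts = {2: 3, 4: 2, 1: 2}
See 3: counts = {2: 3, 4: 2, 1: 2, 3: 1}

{2: 3, 4: 2, 1: 2, 3: 1}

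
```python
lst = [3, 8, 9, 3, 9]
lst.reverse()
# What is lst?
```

[9, 3, 9, 8, 3]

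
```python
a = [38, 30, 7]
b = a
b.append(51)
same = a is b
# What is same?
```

After line 1: a = [38, 30, 7]
After line 2 (b = a is an alias, same object): a = [38, 30, 7], b = [38, 30, 7]
After line 3 (b.append mutates the shared list): a = [38, 30, 7, 51], b = [38, 30, 7, 51]
After line 4 (same = a is b; same object -> True): same = True

True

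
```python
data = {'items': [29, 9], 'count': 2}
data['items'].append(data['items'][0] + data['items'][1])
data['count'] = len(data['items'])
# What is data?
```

After line 1: data = {'items': [29, 9], 'count': 2}
After line 2 (append 29 + 9 = 38): data = {'items': [29, 9, 38], 'count': 2}
After line 3 (count = len(items) = 3): data = {'items': [29, 9, 38], 'count': 3}

{'items': [29, 9, 38], 'count': 3}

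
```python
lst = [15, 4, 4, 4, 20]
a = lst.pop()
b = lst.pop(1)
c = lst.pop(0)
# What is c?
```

After line 1: lst = [15, 4, 4, 4, 20]
After line 2 (pop() -> a = 20): lst = [15, 4, 4, 4]
After line 3 (pop(1) -> b = 4): lst = [15, 4, 4]
After line 4 (pop(0) -> c = 15): lst = [4, 4]

15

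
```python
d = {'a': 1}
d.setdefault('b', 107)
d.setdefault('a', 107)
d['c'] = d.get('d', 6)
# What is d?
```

After line 1: d = {'a': 1}
After line 2 (setdefault adds 'b'=107): d = {'a': 1, 'b': 107}
After line 3 (setdefault 'a' no-op, already exists): d = {'a': 1, 'b': 107}
After line 4 (get('d', 6) returns default since 'd' not in d): d = {'a': 1, 'b': 107, 'c': 6}

{'a': 1, 'b': 107, 'c': 6}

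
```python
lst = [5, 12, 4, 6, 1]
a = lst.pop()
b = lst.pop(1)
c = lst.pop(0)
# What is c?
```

After line 1: lst = [5, 12, 4, 6, 1]
After line 2 (pop() -> a = 1): lst = [5, 12, 4, 6]
After line 3 (pop(1) -> b = 12): lst = [5, 4, 6]
After line 4 (pop(0) -> c = 5): lst = [4, 6]

5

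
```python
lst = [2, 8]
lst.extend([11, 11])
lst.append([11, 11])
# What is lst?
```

After line 1: lst = [2, 8]
After line 2 (extend unpacks [11, 11]): lst = [2, 8, 11, 11]
After line 3 (append adds [11, 11] as single element): lst = [2, 8, 11, 11, [11, 11]]

[2, 8, 11, 11, [11, 11]]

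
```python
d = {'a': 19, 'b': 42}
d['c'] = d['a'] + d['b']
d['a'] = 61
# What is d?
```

After line 1: d = {'a': 19, 'b': 42}
After line 2 (d['c'] = 19 + 42): d = {'a': 19, 'b': 42, 'c': 61}
After line 3: d = {'a': 61, 'b': 42, 'c': 61}

{'a': 61, 'b': 42, 'c': 61}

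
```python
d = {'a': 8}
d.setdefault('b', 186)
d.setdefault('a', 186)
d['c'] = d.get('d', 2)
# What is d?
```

After line 1: d = {'a': 8}
After line 2 (setdefault adds 'b'=186): d = {'a': 8, 'b': 186}
After line 3 (setdefault 'a' no-op, already exists): d = {'a': 8, 'b': 186}
After line 4 (get('d', 2) returns default since 'd' not in d): d = {'a': 8, 'b': 186, 'c': 2}

{'a': 8, 'b': 186, 'c': 2}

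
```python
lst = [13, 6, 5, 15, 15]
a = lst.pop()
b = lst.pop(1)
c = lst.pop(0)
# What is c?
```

After line 1: lst = [13, 6, 5, 15, 15]
After line 2 (pop() -> a = 15): lst = [13, 6, 5, 15]
After line 3 (pop(1) -> b = 6): lst = [13, 5, 15]
After line 4 (pop(0) -> c = 13): lst = [5, 15]

13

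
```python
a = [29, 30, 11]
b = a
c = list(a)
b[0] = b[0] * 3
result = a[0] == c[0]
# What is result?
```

After line 1: a = [29, 30, 11]
After line 2 (b = a, alias): a = [29, 30, 11], b = [29, 30, 11]
After line 3 (c = list(a) is a copy, new object): c = [29, 30, 11]
After line 4 (b[0] = 29 * 3 = 87; mutates shared a/b): a = b = [87, 30, 11], c = [29, 30, 11]
After line 5 (a[0] = 87, c[0] = 29; result = False)

False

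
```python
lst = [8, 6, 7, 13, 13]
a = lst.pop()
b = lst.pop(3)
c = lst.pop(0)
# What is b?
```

After line 1: lst = [8, 6, 7, 13, 13]
After line 2 (pop() -> a = 13): lst = [8, 6, 7, 13]
After line 3 (pop(3) -> b = 13): lst = [8, 6, 7]
After line 4 (pop(0) -> c = 8): lst = [6, 7]

13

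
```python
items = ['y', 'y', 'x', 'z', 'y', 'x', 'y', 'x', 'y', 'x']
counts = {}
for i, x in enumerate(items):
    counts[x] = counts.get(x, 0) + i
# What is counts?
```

Initial: counts = {}, items = ['y', 'y', 'x', 'z', 'y', 'x', 'y', 'x', 'y', 'x']
i=0, x='y': counts = {'y': 0}
i=1, x='y': counts = {'y': 1}
i=2, x='x': counts = {'y': 1, 'x': 2}
i=3, x='z': counts = {'y': 1, 'x': 2, 'z': 3}
i=4, x='y': counts = {'y': 5, 'x': 2, 'z': 3}
i=5, x='x': counts = {'y': 5, 'x': 7, 'z': 3}
i=6, x='y': counts = {'y': 11, 'x': 7, 'z': 3}
i=7, x='x': counts = {'y': 11, 'x': 14, 'z': 3}
i=8, x='y': counts = {'y': 19, 'x': 14, 'z': 3}
i=9, x='x': counts = {'y': 19, 'x': 23, 'z': 3}

{'y': 19, 'x': 23, 'z': 3}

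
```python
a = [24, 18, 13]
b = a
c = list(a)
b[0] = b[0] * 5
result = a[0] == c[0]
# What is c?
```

After line 1: a = [24, 18, 13]
After line 2 (b = a, alias): a = [24, 18, 13], b = [24, 18, 13]
After line 3 (c = list(a) is a copy, new object): c = [24, 18, 13]
After line 4 (b[0] = 24 * 5 = 120; mutates shared a/b): a = b = [120, 18, 13], c = [24, 18, 13]
After line 5 (a[0] = 120, c[0] = 24; result = False)

[24, 18, 13]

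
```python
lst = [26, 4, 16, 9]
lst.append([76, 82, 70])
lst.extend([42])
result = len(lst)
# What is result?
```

After line 1: lst = [26, 4, 16, 9]
After line 2 (append adds [76, 82, 70] as single element): lst = [26, 4, 16, 9, [76, 82, 70]]
After line 3 (extend unpacks [42], adds 42): lst = [26, 4, 16, 9, [76, 82, 70], 42]
After line 4: result = len(lst) = 6

6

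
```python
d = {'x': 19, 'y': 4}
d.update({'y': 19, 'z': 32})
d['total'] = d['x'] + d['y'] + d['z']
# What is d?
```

After line 1: d = {'x': 19, 'y': 4}
After line 2 (y overwritten, z added): d = {'x': 19, 'y': 19, 'z': 32}
After line 3 (total = 19 + 19 + 32 = 70): d = {'x': 19, 'y': 19, 'z': 32, 'total': 70}

{'x': 19, 'y': 19, 'z': 32, 'total': 70}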